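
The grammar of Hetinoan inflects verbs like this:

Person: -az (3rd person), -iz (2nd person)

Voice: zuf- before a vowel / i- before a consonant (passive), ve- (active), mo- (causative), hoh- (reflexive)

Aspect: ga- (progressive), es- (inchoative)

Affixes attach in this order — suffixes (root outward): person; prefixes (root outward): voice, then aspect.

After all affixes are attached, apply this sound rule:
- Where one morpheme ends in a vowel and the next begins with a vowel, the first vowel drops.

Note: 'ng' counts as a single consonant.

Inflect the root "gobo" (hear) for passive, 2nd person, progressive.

gigobiz

Attach voice passive i- (before consonant 'g') → igobo.
Attach person 2nd person -iz → igoboiz.
Attach aspect progressive ga- → gaigoboiz.
Apply vowel deletion: gaigoboiz → gigobiz.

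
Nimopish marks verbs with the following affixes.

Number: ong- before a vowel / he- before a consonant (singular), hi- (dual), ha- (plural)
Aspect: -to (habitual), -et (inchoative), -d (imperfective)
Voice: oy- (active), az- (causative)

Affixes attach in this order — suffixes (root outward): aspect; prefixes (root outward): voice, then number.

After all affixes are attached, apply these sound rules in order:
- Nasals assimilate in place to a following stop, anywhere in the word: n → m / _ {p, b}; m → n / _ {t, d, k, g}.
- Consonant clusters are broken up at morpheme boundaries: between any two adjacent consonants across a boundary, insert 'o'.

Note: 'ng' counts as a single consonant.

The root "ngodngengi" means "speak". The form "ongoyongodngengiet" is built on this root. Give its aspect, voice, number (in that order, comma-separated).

Segment: ong-oy-ngodngengi-et.
aspect: -et → inchoative.
voice: oy- → active.
number: ong/he- → singular.

inchoative, active, singular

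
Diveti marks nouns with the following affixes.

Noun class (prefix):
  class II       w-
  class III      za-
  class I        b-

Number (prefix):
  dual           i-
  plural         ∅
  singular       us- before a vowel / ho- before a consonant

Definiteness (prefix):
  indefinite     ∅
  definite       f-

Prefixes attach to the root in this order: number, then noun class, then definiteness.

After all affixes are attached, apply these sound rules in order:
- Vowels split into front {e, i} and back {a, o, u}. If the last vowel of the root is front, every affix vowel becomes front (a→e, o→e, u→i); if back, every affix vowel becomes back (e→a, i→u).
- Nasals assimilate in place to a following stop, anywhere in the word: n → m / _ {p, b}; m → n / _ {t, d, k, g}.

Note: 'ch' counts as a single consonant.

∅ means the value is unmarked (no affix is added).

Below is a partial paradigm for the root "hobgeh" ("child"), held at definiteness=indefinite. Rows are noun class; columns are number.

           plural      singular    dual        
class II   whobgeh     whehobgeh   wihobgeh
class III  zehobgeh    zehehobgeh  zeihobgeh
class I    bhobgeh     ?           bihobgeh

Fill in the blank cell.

bhehobgeh

Attach number singular ho- (before consonant 'h') → hohobgeh.
Attach noun class class I b- → bhohobgeh.
definiteness = indefinite: zero marking, form stays bhohobgeh.
Apply vowel harmony: bhohobgeh → bhehobgeh.
Nasal assimilation: no change.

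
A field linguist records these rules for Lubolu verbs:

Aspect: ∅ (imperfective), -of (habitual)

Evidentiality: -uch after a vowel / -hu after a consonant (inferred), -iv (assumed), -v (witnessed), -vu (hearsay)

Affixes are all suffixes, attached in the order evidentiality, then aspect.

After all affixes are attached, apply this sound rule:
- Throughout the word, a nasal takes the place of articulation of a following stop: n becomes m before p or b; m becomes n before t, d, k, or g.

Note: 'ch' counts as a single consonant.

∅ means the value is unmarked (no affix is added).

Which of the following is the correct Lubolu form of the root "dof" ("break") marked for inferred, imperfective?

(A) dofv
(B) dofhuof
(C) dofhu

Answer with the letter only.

C

Attach evidentiality inferred -hu (after consonant 'f') → dofhu.
aspect = imperfective: zero marking, form stays dofhu.
Nasal assimilation: no change.
So the correct form is dofhu, option (C).
(A) dofv is wrong: it uses witnessed instead of inferred for evidentiality.
(B) dofhuof is wrong: it uses habitual instead of imperfective for aspect.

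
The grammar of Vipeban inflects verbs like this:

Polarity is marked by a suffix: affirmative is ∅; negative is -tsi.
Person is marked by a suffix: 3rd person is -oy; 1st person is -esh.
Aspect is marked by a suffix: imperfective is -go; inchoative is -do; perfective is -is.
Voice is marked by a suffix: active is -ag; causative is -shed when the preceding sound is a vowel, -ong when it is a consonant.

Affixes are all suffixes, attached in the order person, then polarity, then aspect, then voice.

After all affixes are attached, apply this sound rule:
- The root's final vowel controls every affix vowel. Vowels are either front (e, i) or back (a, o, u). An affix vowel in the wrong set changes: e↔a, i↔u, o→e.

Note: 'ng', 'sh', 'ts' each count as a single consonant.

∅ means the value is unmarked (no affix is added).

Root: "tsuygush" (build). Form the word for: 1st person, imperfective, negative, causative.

tsuygushashtsugoshad

Attach person 1st person -esh → tsuygushesh.
Attach polarity negative -tsi → tsuygusheshtsi.
Attach aspect imperfective -go → tsuygusheshtsigo.
Attach voice causative -shed (after vowel 'o') → tsuygusheshtsigoshed.
Apply vowel harmony: tsuygusheshtsigoshed → tsuygushashtsugoshad.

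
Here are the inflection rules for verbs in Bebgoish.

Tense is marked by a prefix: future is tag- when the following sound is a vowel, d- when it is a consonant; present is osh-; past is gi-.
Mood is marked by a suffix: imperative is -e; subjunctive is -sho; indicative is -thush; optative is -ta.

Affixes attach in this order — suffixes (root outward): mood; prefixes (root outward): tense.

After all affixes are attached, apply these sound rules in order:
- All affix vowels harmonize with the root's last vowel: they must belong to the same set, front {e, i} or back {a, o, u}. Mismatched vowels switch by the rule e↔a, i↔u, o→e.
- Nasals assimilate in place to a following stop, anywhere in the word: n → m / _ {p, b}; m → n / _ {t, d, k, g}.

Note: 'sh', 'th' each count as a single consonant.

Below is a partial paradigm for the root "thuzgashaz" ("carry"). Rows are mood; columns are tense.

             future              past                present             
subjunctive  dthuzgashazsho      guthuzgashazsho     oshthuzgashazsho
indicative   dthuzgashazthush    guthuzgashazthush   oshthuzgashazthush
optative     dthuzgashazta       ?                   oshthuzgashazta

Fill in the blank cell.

Attach tense past gi- → githuzgashaz.
Attach mood optative -ta → githuzgashazta.
Apply vowel harmony: githuzgashazta → guthuzgashazta.
Nasal assimilation: no change.

guthuzgashazta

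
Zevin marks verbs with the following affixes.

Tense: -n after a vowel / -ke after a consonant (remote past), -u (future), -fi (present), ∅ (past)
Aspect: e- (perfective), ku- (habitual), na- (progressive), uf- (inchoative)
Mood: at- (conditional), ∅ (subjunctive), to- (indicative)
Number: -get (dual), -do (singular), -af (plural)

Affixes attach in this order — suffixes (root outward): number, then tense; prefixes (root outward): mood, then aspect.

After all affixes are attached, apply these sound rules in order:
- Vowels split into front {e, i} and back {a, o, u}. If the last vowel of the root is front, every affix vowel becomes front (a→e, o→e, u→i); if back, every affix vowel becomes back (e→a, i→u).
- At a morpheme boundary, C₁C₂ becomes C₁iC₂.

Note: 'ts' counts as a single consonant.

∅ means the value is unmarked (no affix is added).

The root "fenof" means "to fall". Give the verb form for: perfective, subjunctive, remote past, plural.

afenofafika

Attach number plural -af → fenofaf.
Attach tense remote past -ke (after consonant 'f') → fenofafke.
mood = subjunctive: zero marking, form stays fenofafke.
Attach aspect perfective e- → efenofafke.
Apply vowel harmony: efenofafke → afenofafka.
Apply epenthesis: afenofafka → afenofafika.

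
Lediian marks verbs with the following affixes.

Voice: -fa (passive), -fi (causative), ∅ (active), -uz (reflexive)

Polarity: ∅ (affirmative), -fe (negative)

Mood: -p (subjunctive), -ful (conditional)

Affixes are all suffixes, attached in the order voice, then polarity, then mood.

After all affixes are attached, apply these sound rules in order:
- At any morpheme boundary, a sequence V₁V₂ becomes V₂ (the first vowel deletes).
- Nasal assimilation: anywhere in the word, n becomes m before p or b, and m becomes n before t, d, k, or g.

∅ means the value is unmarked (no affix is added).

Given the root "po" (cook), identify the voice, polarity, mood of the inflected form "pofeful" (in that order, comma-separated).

Segment: po-fe-ful.
voice: ∅ → active.
polarity: -fe → negative.
mood: -ful → conditional.

active, negative, conditional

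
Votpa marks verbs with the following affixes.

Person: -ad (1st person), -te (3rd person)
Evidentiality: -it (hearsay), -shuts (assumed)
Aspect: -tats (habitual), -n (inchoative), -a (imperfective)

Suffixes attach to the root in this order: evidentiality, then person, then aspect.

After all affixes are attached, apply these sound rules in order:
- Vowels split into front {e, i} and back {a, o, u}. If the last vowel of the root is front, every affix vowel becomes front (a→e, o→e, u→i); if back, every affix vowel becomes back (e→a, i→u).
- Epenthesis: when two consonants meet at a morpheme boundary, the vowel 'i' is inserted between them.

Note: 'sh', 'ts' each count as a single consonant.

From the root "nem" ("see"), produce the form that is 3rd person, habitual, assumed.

Attach evidentiality assumed -shuts → nemshuts.
Attach person 3rd person -te → nemshutste.
Attach aspect habitual -tats → nemshutstetats.
Apply vowel harmony: nemshutstetats → nemshitstetets.
Apply epenthesis: nemshitstetets → nemishitsitetets.

nemishitsitetets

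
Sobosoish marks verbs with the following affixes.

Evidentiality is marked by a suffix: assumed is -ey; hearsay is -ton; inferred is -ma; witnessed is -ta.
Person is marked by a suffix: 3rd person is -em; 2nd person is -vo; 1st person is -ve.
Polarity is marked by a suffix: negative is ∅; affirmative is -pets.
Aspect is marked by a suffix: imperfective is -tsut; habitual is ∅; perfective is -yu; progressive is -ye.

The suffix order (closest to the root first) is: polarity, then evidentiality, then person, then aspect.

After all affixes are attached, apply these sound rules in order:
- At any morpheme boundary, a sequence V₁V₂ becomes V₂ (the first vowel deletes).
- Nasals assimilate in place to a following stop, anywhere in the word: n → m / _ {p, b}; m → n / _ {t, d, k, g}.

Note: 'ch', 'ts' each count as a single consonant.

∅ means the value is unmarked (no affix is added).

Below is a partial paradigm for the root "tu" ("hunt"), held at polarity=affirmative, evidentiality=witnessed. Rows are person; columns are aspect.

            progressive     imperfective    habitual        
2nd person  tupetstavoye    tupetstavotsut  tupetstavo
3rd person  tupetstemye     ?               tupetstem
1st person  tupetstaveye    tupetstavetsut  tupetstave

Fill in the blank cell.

tupetstemtsut

Attach polarity affirmative -pets → tupets.
Attach evidentiality witnessed -ta → tupetsta.
Attach person 3rd person -em → tupetstaem.
Attach aspect imperfective -tsut → tupetstaemtsut.
Apply vowel deletion: tupetstaemtsut → tupetstemtsut.
Nasal assimilation: no change.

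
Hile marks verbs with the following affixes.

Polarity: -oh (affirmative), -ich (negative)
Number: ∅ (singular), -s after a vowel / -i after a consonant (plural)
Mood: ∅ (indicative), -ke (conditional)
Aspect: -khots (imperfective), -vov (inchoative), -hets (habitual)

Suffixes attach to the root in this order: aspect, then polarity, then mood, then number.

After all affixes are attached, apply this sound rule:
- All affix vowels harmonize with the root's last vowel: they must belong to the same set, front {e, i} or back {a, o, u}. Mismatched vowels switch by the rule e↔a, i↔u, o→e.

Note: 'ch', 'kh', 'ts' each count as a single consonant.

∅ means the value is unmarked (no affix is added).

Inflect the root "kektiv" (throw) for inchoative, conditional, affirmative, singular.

Attach aspect inchoative -vov → kektivvov.
Attach polarity affirmative -oh → kektivvovoh.
Attach mood conditional -ke → kektivvovohke.
number = singular: zero marking, form stays kektivvovohke.
Apply vowel harmony: kektivvovohke → kektivvevehke.

kektivvevehke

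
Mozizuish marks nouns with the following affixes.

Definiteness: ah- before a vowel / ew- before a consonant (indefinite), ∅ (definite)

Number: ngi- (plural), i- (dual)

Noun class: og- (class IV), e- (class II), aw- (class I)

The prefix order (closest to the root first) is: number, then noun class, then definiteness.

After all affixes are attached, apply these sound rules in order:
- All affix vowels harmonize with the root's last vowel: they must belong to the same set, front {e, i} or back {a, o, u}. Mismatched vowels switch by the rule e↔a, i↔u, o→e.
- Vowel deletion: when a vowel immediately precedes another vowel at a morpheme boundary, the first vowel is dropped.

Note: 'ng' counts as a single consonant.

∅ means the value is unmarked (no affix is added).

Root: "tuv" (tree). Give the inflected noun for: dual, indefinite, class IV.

ahogutuv

Attach number dual i- → ituv.
Attach noun class class IV og- → ogituv.
Attach definiteness indefinite ah- (before vowel 'o') → ahogituv.
Apply vowel harmony: ahogituv → ahogutuv.
Vowel deletion: no change.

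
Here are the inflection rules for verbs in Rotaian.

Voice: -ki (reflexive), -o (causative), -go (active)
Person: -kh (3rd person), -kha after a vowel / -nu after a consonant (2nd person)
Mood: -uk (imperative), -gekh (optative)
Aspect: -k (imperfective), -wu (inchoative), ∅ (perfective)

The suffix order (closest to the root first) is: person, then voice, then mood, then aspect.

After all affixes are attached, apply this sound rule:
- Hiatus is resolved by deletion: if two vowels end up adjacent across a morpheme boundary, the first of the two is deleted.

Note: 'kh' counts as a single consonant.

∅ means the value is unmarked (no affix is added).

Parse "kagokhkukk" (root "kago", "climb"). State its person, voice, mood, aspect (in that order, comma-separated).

3rd person, reflexive, imperative, imperfective

Segment: kago-kh-ki-uk-k.
person: -kh → 3rd person.
voice: -ki → reflexive.
mood: -uk → imperative.
aspect: -k → imperfective.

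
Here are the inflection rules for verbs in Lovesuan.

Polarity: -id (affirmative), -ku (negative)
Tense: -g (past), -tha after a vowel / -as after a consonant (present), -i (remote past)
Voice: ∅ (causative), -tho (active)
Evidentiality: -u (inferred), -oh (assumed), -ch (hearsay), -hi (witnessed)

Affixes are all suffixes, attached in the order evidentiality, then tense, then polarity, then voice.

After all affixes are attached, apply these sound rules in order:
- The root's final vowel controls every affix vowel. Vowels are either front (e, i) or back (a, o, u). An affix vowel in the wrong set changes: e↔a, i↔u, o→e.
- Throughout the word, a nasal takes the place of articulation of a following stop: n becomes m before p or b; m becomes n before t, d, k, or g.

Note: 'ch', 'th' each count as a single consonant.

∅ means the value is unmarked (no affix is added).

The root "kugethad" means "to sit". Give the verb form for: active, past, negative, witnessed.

kugethadhugkutho

Attach evidentiality witnessed -hi → kugethadhi.
Attach tense past -g → kugethadhig.
Attach polarity negative -ku → kugethadhigku.
Attach voice active -tho → kugethadhigkutho.
Apply vowel harmony: kugethadhigkutho → kugethadhugkutho.
Nasal assimilation: no change.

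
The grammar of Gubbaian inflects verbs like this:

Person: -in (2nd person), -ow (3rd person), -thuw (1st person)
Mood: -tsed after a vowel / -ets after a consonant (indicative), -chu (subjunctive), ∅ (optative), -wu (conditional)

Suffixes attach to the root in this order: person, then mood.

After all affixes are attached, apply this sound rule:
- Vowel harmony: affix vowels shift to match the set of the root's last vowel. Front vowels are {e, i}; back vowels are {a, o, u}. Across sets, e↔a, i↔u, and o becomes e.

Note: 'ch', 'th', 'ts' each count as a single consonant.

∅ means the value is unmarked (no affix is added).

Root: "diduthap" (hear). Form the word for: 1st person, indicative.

Attach person 1st person -thuw → diduthapthuw.
Attach mood indicative -ets (after consonant 'w') → diduthapthuwets.
Apply vowel harmony: diduthapthuwets → diduthapthuwats.

diduthapthuwats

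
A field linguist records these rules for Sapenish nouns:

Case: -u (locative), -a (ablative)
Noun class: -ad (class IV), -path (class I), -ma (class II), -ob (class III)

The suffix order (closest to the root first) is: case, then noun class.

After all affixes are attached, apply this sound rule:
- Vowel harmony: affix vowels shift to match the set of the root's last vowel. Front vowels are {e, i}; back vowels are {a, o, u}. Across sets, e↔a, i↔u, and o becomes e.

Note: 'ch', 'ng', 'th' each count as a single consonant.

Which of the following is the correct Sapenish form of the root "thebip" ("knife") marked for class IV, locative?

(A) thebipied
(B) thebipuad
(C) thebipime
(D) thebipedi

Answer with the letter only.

A

Attach case locative -u → thebipu.
Attach noun class class IV -ad → thebipuad.
Apply vowel harmony: thebipuad → thebipied.
So the correct form is thebipied, option (A).
(B) thebipuad is wrong: it fails to apply the sound rule(s).
(C) thebipime is wrong: it uses class II instead of class IV for noun class.
(D) thebipedi is wrong: it has the affixes in the wrong order.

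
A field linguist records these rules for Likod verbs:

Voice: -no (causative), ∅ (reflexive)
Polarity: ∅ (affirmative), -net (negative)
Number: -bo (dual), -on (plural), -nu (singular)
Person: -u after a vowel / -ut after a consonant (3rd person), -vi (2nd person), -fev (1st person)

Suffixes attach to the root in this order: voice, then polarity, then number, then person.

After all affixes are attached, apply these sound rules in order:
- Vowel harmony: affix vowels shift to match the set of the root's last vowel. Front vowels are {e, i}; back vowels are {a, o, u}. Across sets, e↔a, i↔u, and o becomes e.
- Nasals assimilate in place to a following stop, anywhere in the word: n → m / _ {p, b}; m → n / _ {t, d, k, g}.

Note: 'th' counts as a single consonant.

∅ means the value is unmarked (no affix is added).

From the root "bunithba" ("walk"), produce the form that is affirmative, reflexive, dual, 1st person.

bunithbabofav

voice = reflexive: zero marking, form stays bunithba.
polarity = affirmative: zero marking, form stays bunithba.
Attach number dual -bo → bunithbabo.
Attach person 1st person -fev → bunithbabofev.
Apply vowel harmony: bunithbabofev → bunithbabofav.
Nasal assimilation: no change.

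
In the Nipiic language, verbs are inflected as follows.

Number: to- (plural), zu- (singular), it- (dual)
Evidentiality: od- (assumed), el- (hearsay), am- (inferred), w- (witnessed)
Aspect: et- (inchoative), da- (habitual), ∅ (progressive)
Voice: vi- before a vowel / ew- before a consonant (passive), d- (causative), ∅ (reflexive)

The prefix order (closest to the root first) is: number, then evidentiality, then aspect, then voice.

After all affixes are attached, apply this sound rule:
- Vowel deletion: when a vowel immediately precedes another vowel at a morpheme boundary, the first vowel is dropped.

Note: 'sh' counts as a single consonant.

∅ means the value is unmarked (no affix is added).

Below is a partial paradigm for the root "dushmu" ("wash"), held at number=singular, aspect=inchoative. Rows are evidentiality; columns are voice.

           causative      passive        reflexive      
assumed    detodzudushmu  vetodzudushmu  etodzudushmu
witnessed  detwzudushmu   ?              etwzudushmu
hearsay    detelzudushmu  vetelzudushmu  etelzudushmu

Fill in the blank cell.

vetwzudushmu

Attach number singular zu- → zudushmu.
Attach evidentiality witnessed w- → wzudushmu.
Attach aspect inchoative et- → etwzudushmu.
Attach voice passive vi- (before vowel 'e') → vietwzudushmu.
Apply vowel deletion: vietwzudushmu → vetwzudushmu.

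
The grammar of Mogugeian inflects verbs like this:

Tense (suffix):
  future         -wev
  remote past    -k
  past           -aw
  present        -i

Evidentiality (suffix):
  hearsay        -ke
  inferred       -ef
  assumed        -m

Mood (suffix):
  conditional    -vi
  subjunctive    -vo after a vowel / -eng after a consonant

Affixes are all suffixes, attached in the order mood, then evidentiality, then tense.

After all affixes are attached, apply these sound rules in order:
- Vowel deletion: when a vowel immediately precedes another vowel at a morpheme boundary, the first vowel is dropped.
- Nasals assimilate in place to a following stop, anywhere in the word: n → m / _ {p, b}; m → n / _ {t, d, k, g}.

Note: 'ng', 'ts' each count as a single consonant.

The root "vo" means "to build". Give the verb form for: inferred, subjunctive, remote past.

Attach mood subjunctive -vo (after vowel 'o') → vovo.
Attach evidentiality inferred -ef → vovoef.
Attach tense remote past -k → vovoefk.
Apply vowel deletion: vovoefk → vovefk.
Nasal assimilation: no change.

vovefk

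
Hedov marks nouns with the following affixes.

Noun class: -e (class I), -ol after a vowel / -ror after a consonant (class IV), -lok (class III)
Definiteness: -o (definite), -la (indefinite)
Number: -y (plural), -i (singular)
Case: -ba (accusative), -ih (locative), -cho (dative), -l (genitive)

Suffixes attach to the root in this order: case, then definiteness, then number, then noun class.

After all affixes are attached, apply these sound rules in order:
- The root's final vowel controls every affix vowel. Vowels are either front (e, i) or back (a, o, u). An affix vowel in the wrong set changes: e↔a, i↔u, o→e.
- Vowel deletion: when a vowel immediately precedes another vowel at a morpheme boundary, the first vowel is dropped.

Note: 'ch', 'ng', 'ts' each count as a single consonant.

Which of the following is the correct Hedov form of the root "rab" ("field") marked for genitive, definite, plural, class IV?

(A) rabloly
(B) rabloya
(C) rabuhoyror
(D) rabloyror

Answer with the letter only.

D

Attach case genitive -l → rabl.
Attach definiteness definite -o → rablo.
Attach number plural -y → rabloy.
Attach noun class class IV -ror (after consonant 'y') → rabloyror.
Vowel harmony: no change.
Vowel deletion: no change.
So the correct form is rabloyror, option (D).
(A) rabloly is wrong: it has the affixes in the wrong order.
(C) rabuhoyror is wrong: it uses locative instead of genitive for case.
(B) rabloya is wrong: it uses class I instead of class IV for noun class.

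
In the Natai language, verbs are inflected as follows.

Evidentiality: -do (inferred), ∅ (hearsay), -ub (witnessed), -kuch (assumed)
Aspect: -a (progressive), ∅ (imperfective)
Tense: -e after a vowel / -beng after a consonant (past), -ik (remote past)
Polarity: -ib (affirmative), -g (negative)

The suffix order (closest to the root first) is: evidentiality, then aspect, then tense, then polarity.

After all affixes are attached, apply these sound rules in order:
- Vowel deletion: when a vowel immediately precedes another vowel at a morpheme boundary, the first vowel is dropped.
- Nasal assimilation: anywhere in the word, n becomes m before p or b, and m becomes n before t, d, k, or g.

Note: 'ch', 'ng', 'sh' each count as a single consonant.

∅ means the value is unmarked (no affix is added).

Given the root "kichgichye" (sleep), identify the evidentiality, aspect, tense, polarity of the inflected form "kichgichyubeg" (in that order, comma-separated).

Segment: kichgichye-ub-a-e-g.
evidentiality: -ub → witnessed.
aspect: -a → progressive.
tense: -e/beng → past.
polarity: -g → negative.

witnessed, progressive, past, negative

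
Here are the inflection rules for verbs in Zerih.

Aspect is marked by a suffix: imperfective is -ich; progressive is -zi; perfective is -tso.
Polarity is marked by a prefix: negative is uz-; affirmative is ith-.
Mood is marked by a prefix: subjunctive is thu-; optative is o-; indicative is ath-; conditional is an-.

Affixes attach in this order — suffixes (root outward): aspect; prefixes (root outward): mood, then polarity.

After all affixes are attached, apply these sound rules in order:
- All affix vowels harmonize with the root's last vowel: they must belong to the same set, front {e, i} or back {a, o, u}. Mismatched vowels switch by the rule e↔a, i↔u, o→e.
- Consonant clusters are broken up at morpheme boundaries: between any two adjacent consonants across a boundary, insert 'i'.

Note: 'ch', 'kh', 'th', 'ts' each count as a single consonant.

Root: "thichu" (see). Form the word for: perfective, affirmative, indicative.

Attach mood indicative ath- → aththichu.
Attach aspect perfective -tso → aththichutso.
Attach polarity affirmative ith- → ithaththichutso.
Apply vowel harmony: ithaththichutso → uthaththichutso.
Apply epenthesis: uthaththichutso → uthathithichutso.

uthathithichutso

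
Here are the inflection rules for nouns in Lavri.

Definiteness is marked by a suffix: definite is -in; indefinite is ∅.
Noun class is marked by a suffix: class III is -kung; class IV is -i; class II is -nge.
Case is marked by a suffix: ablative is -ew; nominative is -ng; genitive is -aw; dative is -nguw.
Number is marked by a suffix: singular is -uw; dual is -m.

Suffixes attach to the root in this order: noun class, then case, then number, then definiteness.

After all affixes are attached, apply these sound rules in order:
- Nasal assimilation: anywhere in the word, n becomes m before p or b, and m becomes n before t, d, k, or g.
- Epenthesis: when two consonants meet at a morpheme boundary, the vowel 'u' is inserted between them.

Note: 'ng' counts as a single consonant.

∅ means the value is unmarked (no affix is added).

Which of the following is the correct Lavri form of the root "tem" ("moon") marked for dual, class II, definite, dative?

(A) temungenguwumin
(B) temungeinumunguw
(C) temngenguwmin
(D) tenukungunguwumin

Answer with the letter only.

Attach noun class class II -nge → temnge.
Attach case dative -nguw → temngenguw.
Attach number dual -m → temngenguwm.
Attach definiteness definite -in → temngenguwmin.
Nasal assimilation: no change.
Apply epenthesis: temngenguwmin → temungenguwumin.
So the correct form is temungenguwumin, option (A).
(C) temngenguwmin is wrong: it fails to apply the sound rule(s).
(B) temungeinumunguw is wrong: it has the affixes in the wrong order.
(D) tenukungunguwumin is wrong: it uses class III instead of class II for noun class.

A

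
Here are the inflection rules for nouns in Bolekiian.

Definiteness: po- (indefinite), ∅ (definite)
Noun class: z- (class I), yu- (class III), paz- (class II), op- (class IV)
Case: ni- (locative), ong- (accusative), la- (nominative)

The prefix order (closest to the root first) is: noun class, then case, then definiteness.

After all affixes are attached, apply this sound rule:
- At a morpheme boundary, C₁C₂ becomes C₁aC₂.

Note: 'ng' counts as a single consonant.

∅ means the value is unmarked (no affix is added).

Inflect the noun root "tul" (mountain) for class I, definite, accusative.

Attach noun class class I z- → ztul.
Attach case accusative ong- → ongztul.
definiteness = definite: zero marking, form stays ongztul.
Apply epenthesis: ongztul → ongazatul.

ongazatul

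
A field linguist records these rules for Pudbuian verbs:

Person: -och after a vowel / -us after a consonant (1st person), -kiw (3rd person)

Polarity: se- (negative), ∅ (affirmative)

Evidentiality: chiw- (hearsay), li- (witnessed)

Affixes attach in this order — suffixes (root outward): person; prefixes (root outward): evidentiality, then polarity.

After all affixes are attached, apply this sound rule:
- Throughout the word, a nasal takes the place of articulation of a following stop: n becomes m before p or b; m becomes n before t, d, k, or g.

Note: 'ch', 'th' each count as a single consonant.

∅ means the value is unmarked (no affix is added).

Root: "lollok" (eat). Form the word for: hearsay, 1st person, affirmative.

chiwlollokus

Attach evidentiality hearsay chiw- → chiwlollok.
Attach person 1st person -us (after consonant 'k') → chiwlollokus.
polarity = affirmative: zero marking, form stays chiwlollokus.
Nasal assimilation: no change.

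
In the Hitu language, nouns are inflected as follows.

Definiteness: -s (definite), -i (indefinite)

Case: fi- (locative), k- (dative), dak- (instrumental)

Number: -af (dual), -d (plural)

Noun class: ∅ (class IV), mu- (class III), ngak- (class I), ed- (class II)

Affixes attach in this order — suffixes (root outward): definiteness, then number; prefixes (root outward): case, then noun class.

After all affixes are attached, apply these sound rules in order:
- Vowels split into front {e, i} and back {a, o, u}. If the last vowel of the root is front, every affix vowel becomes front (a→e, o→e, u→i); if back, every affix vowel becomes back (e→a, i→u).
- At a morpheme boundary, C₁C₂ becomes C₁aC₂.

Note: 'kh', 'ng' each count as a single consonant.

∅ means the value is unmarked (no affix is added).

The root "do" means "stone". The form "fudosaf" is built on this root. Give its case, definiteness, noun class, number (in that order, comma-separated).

Segment: fi-do-s-af.
case: fi- → locative.
definiteness: -s → definite.
noun class: ∅ → class IV.
number: -af → dual.

locative, definite, class IV, dual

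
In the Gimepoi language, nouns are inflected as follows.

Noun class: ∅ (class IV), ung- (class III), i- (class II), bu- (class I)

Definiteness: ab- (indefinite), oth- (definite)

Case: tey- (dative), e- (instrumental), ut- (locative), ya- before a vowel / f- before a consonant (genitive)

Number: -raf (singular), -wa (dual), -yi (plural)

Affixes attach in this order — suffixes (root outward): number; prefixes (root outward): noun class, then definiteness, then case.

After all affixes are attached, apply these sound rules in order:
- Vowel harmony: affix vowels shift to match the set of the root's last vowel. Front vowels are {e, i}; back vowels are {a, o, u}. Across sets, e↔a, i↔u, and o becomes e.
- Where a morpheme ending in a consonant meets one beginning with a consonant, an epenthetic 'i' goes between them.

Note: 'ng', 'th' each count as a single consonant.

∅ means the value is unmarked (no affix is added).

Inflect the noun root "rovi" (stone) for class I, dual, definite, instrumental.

Attach noun class class I bu- → burovi.
Attach definiteness definite oth- → othburovi.
Attach case instrumental e- → eothburovi.
Attach number dual -wa → eothburoviwa.
Apply vowel harmony: eothburoviwa → eethbiroviwe.
Apply epenthesis: eethbiroviwe → eethibiroviwe.

eethibiroviwe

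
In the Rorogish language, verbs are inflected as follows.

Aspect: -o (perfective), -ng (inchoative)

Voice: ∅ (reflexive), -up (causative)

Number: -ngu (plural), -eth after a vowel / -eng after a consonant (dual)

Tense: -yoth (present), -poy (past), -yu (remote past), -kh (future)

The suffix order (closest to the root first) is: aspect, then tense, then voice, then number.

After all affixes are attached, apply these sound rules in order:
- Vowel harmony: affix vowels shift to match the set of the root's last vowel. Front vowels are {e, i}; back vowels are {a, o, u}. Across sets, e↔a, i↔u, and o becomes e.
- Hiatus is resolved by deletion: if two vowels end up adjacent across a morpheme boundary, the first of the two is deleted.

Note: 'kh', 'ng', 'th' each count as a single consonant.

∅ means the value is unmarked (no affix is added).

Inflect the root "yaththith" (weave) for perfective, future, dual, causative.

Attach aspect perfective -o → yaththitho.
Attach tense future -kh → yaththithokh.
Attach voice causative -up → yaththithokhup.
Attach number dual -eng (after consonant 'p') → yaththithokhupeng.
Apply vowel harmony: yaththithokhupeng → yaththithekhipeng.
Vowel deletion: no change.

yaththithekhipeng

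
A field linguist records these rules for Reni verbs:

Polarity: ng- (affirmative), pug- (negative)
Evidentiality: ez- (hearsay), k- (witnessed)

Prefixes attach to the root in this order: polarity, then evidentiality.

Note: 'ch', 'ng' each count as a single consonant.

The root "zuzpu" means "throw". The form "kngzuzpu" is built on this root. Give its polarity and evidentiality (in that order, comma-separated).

Segment: k-ng-zuzpu.
polarity: ng- → affirmative.
evidentiality: k- → witnessed.

affirmative, witnessed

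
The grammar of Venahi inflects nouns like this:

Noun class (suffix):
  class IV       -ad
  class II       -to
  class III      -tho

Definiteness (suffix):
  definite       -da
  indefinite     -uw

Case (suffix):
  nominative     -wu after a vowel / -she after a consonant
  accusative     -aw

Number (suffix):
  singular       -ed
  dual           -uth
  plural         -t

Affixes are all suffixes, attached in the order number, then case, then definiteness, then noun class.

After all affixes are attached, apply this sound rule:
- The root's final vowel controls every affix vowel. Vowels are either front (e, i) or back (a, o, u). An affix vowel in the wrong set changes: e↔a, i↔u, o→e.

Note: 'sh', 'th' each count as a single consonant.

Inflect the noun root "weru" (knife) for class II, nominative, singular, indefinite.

weruadshauwto

Attach number singular -ed → werued.
Attach case nominative -she (after consonant 'd') → weruedshe.
Attach definiteness indefinite -uw → weruedsheuw.
Attach noun class class II -to → weruedsheuwto.
Apply vowel harmony: weruedsheuwto → weruadshauwto.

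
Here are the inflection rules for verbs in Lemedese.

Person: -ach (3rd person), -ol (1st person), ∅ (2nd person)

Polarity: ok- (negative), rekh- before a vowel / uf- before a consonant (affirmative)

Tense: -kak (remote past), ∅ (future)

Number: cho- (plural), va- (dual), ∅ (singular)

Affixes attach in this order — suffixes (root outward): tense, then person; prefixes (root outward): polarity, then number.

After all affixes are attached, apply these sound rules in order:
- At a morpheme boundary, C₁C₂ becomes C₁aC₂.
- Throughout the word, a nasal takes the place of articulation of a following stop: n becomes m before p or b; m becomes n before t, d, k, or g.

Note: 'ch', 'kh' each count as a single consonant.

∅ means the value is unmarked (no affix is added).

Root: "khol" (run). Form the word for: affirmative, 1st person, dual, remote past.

Attach tense remote past -kak → kholkak.
Attach polarity affirmative uf- (before consonant 'kh') → ufkholkak.
Attach number dual va- → vaufkholkak.
Attach person 1st person -ol → vaufkholkakol.
Apply epenthesis: vaufkholkakol → vaufakholakakol.
Nasal assimilation: no change.

vaufakholakakol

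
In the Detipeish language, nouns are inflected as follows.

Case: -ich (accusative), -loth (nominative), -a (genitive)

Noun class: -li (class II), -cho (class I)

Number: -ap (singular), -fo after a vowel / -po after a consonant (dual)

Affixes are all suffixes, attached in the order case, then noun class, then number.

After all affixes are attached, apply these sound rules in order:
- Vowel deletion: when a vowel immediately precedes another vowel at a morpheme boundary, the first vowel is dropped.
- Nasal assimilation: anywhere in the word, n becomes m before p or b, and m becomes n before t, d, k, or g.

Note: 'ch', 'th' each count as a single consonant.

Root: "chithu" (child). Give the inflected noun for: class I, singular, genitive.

chithachap

Attach case genitive -a → chithua.
Attach noun class class I -cho → chithuacho.
Attach number singular -ap → chithuachoap.
Apply vowel deletion: chithuachoap → chithachap.
Nasal assimilation: no change.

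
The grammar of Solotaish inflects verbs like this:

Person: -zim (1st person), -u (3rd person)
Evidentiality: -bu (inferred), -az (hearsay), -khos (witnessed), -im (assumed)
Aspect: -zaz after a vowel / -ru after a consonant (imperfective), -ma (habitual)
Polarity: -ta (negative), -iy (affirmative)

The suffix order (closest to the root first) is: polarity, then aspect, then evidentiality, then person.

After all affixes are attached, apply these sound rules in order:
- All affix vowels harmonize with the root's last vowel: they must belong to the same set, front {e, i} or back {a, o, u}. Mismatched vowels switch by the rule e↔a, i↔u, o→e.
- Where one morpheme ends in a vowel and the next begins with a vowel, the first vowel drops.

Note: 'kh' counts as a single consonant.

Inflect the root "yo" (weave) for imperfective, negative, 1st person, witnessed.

Attach polarity negative -ta → yota.
Attach aspect imperfective -zaz (after vowel 'a') → yotazaz.
Attach evidentiality witnessed -khos → yotazazkhos.
Attach person 1st person -zim → yotazazkhoszim.
Apply vowel harmony: yotazazkhoszim → yotazazkhoszum.
Vowel deletion: no change.

yotazazkhoszum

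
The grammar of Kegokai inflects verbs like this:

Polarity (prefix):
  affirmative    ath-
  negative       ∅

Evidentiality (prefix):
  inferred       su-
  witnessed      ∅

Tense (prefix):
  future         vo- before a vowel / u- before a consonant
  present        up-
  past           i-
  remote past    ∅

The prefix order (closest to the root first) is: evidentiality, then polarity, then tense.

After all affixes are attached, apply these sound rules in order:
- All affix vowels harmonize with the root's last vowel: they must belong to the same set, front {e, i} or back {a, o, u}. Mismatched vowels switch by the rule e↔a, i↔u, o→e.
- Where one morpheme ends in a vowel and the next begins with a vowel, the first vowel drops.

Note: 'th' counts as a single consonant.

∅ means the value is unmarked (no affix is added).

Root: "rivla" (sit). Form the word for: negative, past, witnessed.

evidentiality = witnessed: zero marking, form stays rivla.
polarity = negative: zero marking, form stays rivla.
Attach tense past i- → irivla.
Apply vowel harmony: irivla → urivla.
Vowel deletion: no change.

urivla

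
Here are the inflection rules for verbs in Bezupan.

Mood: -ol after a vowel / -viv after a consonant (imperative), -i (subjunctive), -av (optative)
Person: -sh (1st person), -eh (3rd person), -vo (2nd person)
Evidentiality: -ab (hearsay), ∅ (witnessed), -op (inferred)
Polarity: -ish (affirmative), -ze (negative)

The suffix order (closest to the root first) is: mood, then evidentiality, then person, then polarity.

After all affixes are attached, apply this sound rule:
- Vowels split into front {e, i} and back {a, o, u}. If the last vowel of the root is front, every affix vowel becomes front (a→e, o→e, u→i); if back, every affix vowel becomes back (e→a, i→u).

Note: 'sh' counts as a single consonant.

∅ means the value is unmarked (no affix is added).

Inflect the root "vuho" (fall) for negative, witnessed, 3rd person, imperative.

Attach mood imperative -ol (after vowel 'o') → vuhool.
evidentiality = witnessed: zero marking, form stays vuhool.
Attach person 3rd person -eh → vuhooleh.
Attach polarity negative -ze → vuhoolehze.
Apply vowel harmony: vuhoolehze → vuhoolahza.

vuhoolahza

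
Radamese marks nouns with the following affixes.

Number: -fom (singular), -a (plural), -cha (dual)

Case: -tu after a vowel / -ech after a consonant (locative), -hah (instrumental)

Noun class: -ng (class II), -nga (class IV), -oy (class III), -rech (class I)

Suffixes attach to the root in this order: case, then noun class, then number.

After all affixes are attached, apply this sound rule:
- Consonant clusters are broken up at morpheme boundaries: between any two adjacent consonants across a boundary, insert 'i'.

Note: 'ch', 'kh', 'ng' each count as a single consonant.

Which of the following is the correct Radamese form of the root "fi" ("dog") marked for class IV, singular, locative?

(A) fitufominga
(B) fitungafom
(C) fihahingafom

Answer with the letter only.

Attach case locative -tu (after vowel 'i') → fitu.
Attach noun class class IV -nga → fitunga.
Attach number singular -fom → fitungafom.
Epenthesis: no change.
So the correct form is fitungafom, option (B).
(A) fitufominga is wrong: it has the affixes in the wrong order.
(C) fihahingafom is wrong: it uses instrumental instead of locative for case.

B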